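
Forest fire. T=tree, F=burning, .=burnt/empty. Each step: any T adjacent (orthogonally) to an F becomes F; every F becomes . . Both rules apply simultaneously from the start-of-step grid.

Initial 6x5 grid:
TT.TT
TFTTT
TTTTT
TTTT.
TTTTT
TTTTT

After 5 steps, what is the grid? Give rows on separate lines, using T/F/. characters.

Step 1: 4 trees catch fire, 1 burn out
  TF.TT
  F.FTT
  TFTTT
  TTTT.
  TTTTT
  TTTTT
Step 2: 5 trees catch fire, 4 burn out
  F..TT
  ...FT
  F.FTT
  TFTT.
  TTTTT
  TTTTT
Step 3: 6 trees catch fire, 5 burn out
  ...FT
  ....F
  ...FT
  F.FT.
  TFTTT
  TTTTT
Step 4: 6 trees catch fire, 6 burn out
  ....F
  .....
  ....F
  ...F.
  F.FTT
  TFTTT
Step 5: 3 trees catch fire, 6 burn out
  .....
  .....
  .....
  .....
  ...FT
  F.FTT

.....
.....
.....
.....
...FT
F.FTT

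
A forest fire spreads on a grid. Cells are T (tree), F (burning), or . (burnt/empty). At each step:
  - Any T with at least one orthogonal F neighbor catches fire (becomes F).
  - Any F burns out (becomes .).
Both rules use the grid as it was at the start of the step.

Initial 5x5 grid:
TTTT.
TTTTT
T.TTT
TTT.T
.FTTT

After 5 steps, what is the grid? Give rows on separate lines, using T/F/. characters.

Step 1: 2 trees catch fire, 1 burn out
  TTTT.
  TTTTT
  T.TTT
  TFT.T
  ..FTT
Step 2: 3 trees catch fire, 2 burn out
  TTTT.
  TTTTT
  T.TTT
  F.F.T
  ...FT
Step 3: 3 trees catch fire, 3 burn out
  TTTT.
  TTTTT
  F.FTT
  ....T
  ....F
Step 4: 4 trees catch fire, 3 burn out
  TTTT.
  FTFTT
  ...FT
  ....F
  .....
Step 5: 5 trees catch fire, 4 burn out
  FTFT.
  .F.FT
  ....F
  .....
  .....

FTFT.
.F.FT
....F
.....
.....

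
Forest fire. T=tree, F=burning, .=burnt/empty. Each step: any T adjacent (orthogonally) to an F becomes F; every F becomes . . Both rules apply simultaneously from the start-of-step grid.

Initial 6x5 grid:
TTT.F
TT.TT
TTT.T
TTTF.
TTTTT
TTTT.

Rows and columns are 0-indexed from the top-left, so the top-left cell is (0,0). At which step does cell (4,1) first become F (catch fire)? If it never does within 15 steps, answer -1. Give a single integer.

Step 1: cell (4,1)='T' (+3 fires, +2 burnt)
Step 2: cell (4,1)='T' (+7 fires, +3 burnt)
Step 3: cell (4,1)='F' (+4 fires, +7 burnt)
  -> target ignites at step 3
Step 4: cell (4,1)='.' (+4 fires, +4 burnt)
Step 5: cell (4,1)='.' (+3 fires, +4 burnt)
Step 6: cell (4,1)='.' (+2 fires, +3 burnt)
Step 7: cell (4,1)='.' (+0 fires, +2 burnt)
  fire out at step 7

3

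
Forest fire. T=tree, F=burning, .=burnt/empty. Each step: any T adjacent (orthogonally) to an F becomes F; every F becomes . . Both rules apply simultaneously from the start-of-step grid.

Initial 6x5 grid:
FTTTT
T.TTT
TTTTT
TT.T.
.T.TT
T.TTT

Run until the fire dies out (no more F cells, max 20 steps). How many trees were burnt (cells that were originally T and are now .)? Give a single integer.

Answer: 22

Derivation:
Step 1: +2 fires, +1 burnt (F count now 2)
Step 2: +2 fires, +2 burnt (F count now 2)
Step 3: +4 fires, +2 burnt (F count now 4)
Step 4: +4 fires, +4 burnt (F count now 4)
Step 5: +3 fires, +4 burnt (F count now 3)
Step 6: +2 fires, +3 burnt (F count now 2)
Step 7: +1 fires, +2 burnt (F count now 1)
Step 8: +2 fires, +1 burnt (F count now 2)
Step 9: +2 fires, +2 burnt (F count now 2)
Step 10: +0 fires, +2 burnt (F count now 0)
Fire out after step 10
Initially T: 23, now '.': 29
Total burnt (originally-T cells now '.'): 22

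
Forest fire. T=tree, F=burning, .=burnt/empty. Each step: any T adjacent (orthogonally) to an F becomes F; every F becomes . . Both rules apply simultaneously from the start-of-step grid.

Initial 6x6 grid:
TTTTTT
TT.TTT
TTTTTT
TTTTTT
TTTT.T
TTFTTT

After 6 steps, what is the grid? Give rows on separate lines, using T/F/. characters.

Step 1: 3 trees catch fire, 1 burn out
  TTTTTT
  TT.TTT
  TTTTTT
  TTTTTT
  TTFT.T
  TF.FTT
Step 2: 5 trees catch fire, 3 burn out
  TTTTTT
  TT.TTT
  TTTTTT
  TTFTTT
  TF.F.T
  F...FT
Step 3: 5 trees catch fire, 5 burn out
  TTTTTT
  TT.TTT
  TTFTTT
  TF.FTT
  F....T
  .....F
Step 4: 5 trees catch fire, 5 burn out
  TTTTTT
  TT.TTT
  TF.FTT
  F...FT
  .....F
  ......
Step 5: 5 trees catch fire, 5 burn out
  TTTTTT
  TF.FTT
  F...FT
  .....F
  ......
  ......
Step 6: 5 trees catch fire, 5 burn out
  TFTFTT
  F...FT
  .....F
  ......
  ......
  ......

TFTFTT
F...FT
.....F
......
......
......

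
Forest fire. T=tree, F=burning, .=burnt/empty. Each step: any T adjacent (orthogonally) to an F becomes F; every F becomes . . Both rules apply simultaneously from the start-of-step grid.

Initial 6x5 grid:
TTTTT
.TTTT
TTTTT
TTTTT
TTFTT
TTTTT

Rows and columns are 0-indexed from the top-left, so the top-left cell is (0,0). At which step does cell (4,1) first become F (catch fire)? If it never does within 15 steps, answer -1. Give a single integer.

Step 1: cell (4,1)='F' (+4 fires, +1 burnt)
  -> target ignites at step 1
Step 2: cell (4,1)='.' (+7 fires, +4 burnt)
Step 3: cell (4,1)='.' (+7 fires, +7 burnt)
Step 4: cell (4,1)='.' (+5 fires, +7 burnt)
Step 5: cell (4,1)='.' (+3 fires, +5 burnt)
Step 6: cell (4,1)='.' (+2 fires, +3 burnt)
Step 7: cell (4,1)='.' (+0 fires, +2 burnt)
  fire out at step 7

1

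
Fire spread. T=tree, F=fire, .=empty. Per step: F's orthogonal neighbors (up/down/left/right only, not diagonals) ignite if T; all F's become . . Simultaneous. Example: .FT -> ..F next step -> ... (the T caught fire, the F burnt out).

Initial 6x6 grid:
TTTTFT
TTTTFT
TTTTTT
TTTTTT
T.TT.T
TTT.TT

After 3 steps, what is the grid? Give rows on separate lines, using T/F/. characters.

Step 1: 5 trees catch fire, 2 burn out
  TTTF.F
  TTTF.F
  TTTTFT
  TTTTTT
  T.TT.T
  TTT.TT
Step 2: 5 trees catch fire, 5 burn out
  TTF...
  TTF...
  TTTF.F
  TTTTFT
  T.TT.T
  TTT.TT
Step 3: 5 trees catch fire, 5 burn out
  TF....
  TF....
  TTF...
  TTTF.F
  T.TT.T
  TTT.TT

TF....
TF....
TTF...
TTTF.F
T.TT.T
TTT.TT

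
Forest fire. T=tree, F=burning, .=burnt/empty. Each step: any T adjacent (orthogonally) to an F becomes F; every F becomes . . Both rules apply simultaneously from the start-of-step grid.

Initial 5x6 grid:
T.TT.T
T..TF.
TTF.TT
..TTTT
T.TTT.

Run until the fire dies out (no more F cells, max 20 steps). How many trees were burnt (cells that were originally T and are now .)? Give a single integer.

Step 1: +4 fires, +2 burnt (F count now 4)
Step 2: +6 fires, +4 burnt (F count now 6)
Step 3: +5 fires, +6 burnt (F count now 5)
Step 4: +1 fires, +5 burnt (F count now 1)
Step 5: +0 fires, +1 burnt (F count now 0)
Fire out after step 5
Initially T: 18, now '.': 28
Total burnt (originally-T cells now '.'): 16

Answer: 16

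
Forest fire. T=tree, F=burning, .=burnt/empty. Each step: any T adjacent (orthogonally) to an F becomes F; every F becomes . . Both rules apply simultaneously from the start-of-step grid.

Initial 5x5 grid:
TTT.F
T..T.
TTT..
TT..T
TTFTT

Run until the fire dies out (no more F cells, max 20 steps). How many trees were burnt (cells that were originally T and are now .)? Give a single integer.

Answer: 14

Derivation:
Step 1: +2 fires, +2 burnt (F count now 2)
Step 2: +3 fires, +2 burnt (F count now 3)
Step 3: +3 fires, +3 burnt (F count now 3)
Step 4: +2 fires, +3 burnt (F count now 2)
Step 5: +1 fires, +2 burnt (F count now 1)
Step 6: +1 fires, +1 burnt (F count now 1)
Step 7: +1 fires, +1 burnt (F count now 1)
Step 8: +1 fires, +1 burnt (F count now 1)
Step 9: +0 fires, +1 burnt (F count now 0)
Fire out after step 9
Initially T: 15, now '.': 24
Total burnt (originally-T cells now '.'): 14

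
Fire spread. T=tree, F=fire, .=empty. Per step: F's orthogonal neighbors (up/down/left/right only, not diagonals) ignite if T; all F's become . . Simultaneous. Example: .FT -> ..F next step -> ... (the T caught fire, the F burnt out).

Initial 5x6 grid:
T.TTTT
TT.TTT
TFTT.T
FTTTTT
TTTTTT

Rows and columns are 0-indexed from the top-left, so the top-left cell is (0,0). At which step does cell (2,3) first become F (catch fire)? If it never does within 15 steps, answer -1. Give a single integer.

Step 1: cell (2,3)='T' (+5 fires, +2 burnt)
Step 2: cell (2,3)='F' (+4 fires, +5 burnt)
  -> target ignites at step 2
Step 3: cell (2,3)='.' (+4 fires, +4 burnt)
Step 4: cell (2,3)='.' (+4 fires, +4 burnt)
Step 5: cell (2,3)='.' (+5 fires, +4 burnt)
Step 6: cell (2,3)='.' (+3 fires, +5 burnt)
Step 7: cell (2,3)='.' (+0 fires, +3 burnt)
  fire out at step 7

2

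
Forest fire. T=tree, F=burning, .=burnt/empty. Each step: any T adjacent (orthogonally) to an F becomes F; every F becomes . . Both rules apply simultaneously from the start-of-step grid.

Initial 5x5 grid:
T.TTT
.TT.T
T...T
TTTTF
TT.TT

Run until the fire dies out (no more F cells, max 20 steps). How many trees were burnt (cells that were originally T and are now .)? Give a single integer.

Answer: 16

Derivation:
Step 1: +3 fires, +1 burnt (F count now 3)
Step 2: +3 fires, +3 burnt (F count now 3)
Step 3: +2 fires, +3 burnt (F count now 2)
Step 4: +3 fires, +2 burnt (F count now 3)
Step 5: +3 fires, +3 burnt (F count now 3)
Step 6: +1 fires, +3 burnt (F count now 1)
Step 7: +1 fires, +1 burnt (F count now 1)
Step 8: +0 fires, +1 burnt (F count now 0)
Fire out after step 8
Initially T: 17, now '.': 24
Total burnt (originally-T cells now '.'): 16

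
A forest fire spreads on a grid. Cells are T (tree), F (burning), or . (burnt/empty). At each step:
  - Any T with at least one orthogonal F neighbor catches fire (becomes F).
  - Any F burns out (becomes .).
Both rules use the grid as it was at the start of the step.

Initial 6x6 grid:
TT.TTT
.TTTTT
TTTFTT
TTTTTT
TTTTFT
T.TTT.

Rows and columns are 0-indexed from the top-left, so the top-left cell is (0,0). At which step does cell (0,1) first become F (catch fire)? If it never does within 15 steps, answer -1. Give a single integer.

Step 1: cell (0,1)='T' (+8 fires, +2 burnt)
Step 2: cell (0,1)='T' (+9 fires, +8 burnt)
Step 3: cell (0,1)='T' (+7 fires, +9 burnt)
Step 4: cell (0,1)='F' (+4 fires, +7 burnt)
  -> target ignites at step 4
Step 5: cell (0,1)='.' (+2 fires, +4 burnt)
Step 6: cell (0,1)='.' (+0 fires, +2 burnt)
  fire out at step 6

4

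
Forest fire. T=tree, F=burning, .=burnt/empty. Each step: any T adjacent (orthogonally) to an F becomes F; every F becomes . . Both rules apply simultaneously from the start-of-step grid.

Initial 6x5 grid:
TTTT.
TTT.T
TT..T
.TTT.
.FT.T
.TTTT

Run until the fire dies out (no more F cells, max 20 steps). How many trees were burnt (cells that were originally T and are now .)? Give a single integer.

Step 1: +3 fires, +1 burnt (F count now 3)
Step 2: +3 fires, +3 burnt (F count now 3)
Step 3: +4 fires, +3 burnt (F count now 4)
Step 4: +4 fires, +4 burnt (F count now 4)
Step 5: +3 fires, +4 burnt (F count now 3)
Step 6: +1 fires, +3 burnt (F count now 1)
Step 7: +0 fires, +1 burnt (F count now 0)
Fire out after step 7
Initially T: 20, now '.': 28
Total burnt (originally-T cells now '.'): 18

Answer: 18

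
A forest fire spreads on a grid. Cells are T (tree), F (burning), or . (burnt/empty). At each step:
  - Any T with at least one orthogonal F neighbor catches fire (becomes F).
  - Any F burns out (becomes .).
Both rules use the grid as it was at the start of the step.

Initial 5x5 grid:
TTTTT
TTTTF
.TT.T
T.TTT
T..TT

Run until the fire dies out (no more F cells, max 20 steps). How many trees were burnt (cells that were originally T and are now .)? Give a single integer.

Answer: 17

Derivation:
Step 1: +3 fires, +1 burnt (F count now 3)
Step 2: +3 fires, +3 burnt (F count now 3)
Step 3: +5 fires, +3 burnt (F count now 5)
Step 4: +5 fires, +5 burnt (F count now 5)
Step 5: +1 fires, +5 burnt (F count now 1)
Step 6: +0 fires, +1 burnt (F count now 0)
Fire out after step 6
Initially T: 19, now '.': 23
Total burnt (originally-T cells now '.'): 17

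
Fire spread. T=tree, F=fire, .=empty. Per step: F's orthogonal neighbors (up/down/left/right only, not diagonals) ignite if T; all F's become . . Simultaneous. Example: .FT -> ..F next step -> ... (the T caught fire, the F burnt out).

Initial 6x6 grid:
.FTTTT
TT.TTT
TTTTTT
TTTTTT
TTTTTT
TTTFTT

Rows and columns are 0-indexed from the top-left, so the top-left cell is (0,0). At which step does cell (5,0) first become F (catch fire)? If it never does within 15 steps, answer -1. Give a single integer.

Step 1: cell (5,0)='T' (+5 fires, +2 burnt)
Step 2: cell (5,0)='T' (+8 fires, +5 burnt)
Step 3: cell (5,0)='F' (+11 fires, +8 burnt)
  -> target ignites at step 3
Step 4: cell (5,0)='.' (+6 fires, +11 burnt)
Step 5: cell (5,0)='.' (+2 fires, +6 burnt)
Step 6: cell (5,0)='.' (+0 fires, +2 burnt)
  fire out at step 6

3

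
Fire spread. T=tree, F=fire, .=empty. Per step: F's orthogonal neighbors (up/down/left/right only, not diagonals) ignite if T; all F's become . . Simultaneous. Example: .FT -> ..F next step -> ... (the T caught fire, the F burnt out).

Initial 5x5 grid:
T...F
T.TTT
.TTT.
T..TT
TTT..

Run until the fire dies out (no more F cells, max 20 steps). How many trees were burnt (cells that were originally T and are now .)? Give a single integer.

Step 1: +1 fires, +1 burnt (F count now 1)
Step 2: +1 fires, +1 burnt (F count now 1)
Step 3: +2 fires, +1 burnt (F count now 2)
Step 4: +2 fires, +2 burnt (F count now 2)
Step 5: +2 fires, +2 burnt (F count now 2)
Step 6: +0 fires, +2 burnt (F count now 0)
Fire out after step 6
Initially T: 14, now '.': 19
Total burnt (originally-T cells now '.'): 8

Answer: 8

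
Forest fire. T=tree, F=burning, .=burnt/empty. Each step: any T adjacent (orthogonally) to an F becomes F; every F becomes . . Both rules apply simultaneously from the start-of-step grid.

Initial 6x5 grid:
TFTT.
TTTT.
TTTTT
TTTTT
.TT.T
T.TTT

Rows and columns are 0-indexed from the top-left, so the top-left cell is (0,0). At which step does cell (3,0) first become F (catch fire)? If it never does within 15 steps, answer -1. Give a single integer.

Step 1: cell (3,0)='T' (+3 fires, +1 burnt)
Step 2: cell (3,0)='T' (+4 fires, +3 burnt)
Step 3: cell (3,0)='T' (+4 fires, +4 burnt)
Step 4: cell (3,0)='F' (+4 fires, +4 burnt)
  -> target ignites at step 4
Step 5: cell (3,0)='.' (+3 fires, +4 burnt)
Step 6: cell (3,0)='.' (+2 fires, +3 burnt)
Step 7: cell (3,0)='.' (+2 fires, +2 burnt)
Step 8: cell (3,0)='.' (+1 fires, +2 burnt)
Step 9: cell (3,0)='.' (+0 fires, +1 burnt)
  fire out at step 9

4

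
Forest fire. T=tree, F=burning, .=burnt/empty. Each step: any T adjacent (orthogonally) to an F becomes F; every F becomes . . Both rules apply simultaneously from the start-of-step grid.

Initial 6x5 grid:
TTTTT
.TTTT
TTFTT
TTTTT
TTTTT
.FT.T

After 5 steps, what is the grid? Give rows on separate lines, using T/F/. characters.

Step 1: 6 trees catch fire, 2 burn out
  TTTTT
  .TFTT
  TF.FT
  TTFTT
  TFTTT
  ..F.T
Step 2: 9 trees catch fire, 6 burn out
  TTFTT
  .F.FT
  F...F
  TF.FT
  F.FTT
  ....T
Step 3: 6 trees catch fire, 9 burn out
  TF.FT
  ....F
  .....
  F...F
  ...FT
  ....T
Step 4: 3 trees catch fire, 6 burn out
  F...F
  .....
  .....
  .....
  ....F
  ....T
Step 5: 1 trees catch fire, 3 burn out
  .....
  .....
  .....
  .....
  .....
  ....F

.....
.....
.....
.....
.....
....F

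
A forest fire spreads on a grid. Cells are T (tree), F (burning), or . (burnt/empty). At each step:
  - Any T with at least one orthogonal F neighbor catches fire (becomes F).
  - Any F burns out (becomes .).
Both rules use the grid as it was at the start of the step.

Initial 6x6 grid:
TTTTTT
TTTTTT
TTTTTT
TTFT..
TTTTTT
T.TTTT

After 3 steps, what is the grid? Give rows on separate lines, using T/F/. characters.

Step 1: 4 trees catch fire, 1 burn out
  TTTTTT
  TTTTTT
  TTFTTT
  TF.F..
  TTFTTT
  T.TTTT
Step 2: 7 trees catch fire, 4 burn out
  TTTTTT
  TTFTTT
  TF.FTT
  F.....
  TF.FTT
  T.FTTT
Step 3: 8 trees catch fire, 7 burn out
  TTFTTT
  TF.FTT
  F...FT
  ......
  F...FT
  T..FTT

TTFTTT
TF.FTT
F...FT
......
F...FT
T..FTT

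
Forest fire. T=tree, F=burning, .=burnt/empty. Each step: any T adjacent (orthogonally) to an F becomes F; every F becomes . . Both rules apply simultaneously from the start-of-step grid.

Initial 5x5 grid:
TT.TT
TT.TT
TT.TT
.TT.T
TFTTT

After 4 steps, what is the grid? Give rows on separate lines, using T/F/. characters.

Step 1: 3 trees catch fire, 1 burn out
  TT.TT
  TT.TT
  TT.TT
  .FT.T
  F.FTT
Step 2: 3 trees catch fire, 3 burn out
  TT.TT
  TT.TT
  TF.TT
  ..F.T
  ...FT
Step 3: 3 trees catch fire, 3 burn out
  TT.TT
  TF.TT
  F..TT
  ....T
  ....F
Step 4: 3 trees catch fire, 3 burn out
  TF.TT
  F..TT
  ...TT
  ....F
  .....

TF.TT
F..TT
...TT
....F
.....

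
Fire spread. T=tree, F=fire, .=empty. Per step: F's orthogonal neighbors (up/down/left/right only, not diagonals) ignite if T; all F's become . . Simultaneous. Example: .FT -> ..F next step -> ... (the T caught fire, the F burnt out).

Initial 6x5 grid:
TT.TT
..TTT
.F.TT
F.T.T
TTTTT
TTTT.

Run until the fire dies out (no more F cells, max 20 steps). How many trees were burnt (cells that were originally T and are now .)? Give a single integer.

Answer: 18

Derivation:
Step 1: +1 fires, +2 burnt (F count now 1)
Step 2: +2 fires, +1 burnt (F count now 2)
Step 3: +2 fires, +2 burnt (F count now 2)
Step 4: +3 fires, +2 burnt (F count now 3)
Step 5: +2 fires, +3 burnt (F count now 2)
Step 6: +1 fires, +2 burnt (F count now 1)
Step 7: +1 fires, +1 burnt (F count now 1)
Step 8: +2 fires, +1 burnt (F count now 2)
Step 9: +2 fires, +2 burnt (F count now 2)
Step 10: +2 fires, +2 burnt (F count now 2)
Step 11: +0 fires, +2 burnt (F count now 0)
Fire out after step 11
Initially T: 20, now '.': 28
Total burnt (originally-T cells now '.'): 18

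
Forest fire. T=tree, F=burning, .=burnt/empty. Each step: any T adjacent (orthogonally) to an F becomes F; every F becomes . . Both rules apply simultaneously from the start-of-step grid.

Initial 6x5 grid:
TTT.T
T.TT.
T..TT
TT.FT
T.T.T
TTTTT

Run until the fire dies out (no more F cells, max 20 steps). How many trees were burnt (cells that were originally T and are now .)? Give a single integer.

Step 1: +2 fires, +1 burnt (F count now 2)
Step 2: +3 fires, +2 burnt (F count now 3)
Step 3: +2 fires, +3 burnt (F count now 2)
Step 4: +2 fires, +2 burnt (F count now 2)
Step 5: +2 fires, +2 burnt (F count now 2)
Step 6: +3 fires, +2 burnt (F count now 3)
Step 7: +2 fires, +3 burnt (F count now 2)
Step 8: +2 fires, +2 burnt (F count now 2)
Step 9: +1 fires, +2 burnt (F count now 1)
Step 10: +1 fires, +1 burnt (F count now 1)
Step 11: +0 fires, +1 burnt (F count now 0)
Fire out after step 11
Initially T: 21, now '.': 29
Total burnt (originally-T cells now '.'): 20

Answer: 20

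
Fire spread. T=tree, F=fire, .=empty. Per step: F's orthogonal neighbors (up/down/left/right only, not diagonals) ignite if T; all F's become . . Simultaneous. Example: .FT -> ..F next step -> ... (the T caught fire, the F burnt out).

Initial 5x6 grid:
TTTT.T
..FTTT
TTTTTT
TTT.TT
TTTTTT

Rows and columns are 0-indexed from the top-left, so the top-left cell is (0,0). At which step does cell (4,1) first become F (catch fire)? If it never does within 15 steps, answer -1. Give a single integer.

Step 1: cell (4,1)='T' (+3 fires, +1 burnt)
Step 2: cell (4,1)='T' (+6 fires, +3 burnt)
Step 3: cell (4,1)='T' (+6 fires, +6 burnt)
Step 4: cell (4,1)='F' (+6 fires, +6 burnt)
  -> target ignites at step 4
Step 5: cell (4,1)='.' (+3 fires, +6 burnt)
Step 6: cell (4,1)='.' (+1 fires, +3 burnt)
Step 7: cell (4,1)='.' (+0 fires, +1 burnt)
  fire out at step 7

4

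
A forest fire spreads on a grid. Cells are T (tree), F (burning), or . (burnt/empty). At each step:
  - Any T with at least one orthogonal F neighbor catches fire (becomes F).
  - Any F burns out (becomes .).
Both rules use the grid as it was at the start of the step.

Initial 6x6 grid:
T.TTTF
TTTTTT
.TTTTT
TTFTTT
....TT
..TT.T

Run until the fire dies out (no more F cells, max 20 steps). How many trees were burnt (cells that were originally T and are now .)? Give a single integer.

Answer: 23

Derivation:
Step 1: +5 fires, +2 burnt (F count now 5)
Step 2: +8 fires, +5 burnt (F count now 8)
Step 3: +6 fires, +8 burnt (F count now 6)
Step 4: +2 fires, +6 burnt (F count now 2)
Step 5: +2 fires, +2 burnt (F count now 2)
Step 6: +0 fires, +2 burnt (F count now 0)
Fire out after step 6
Initially T: 25, now '.': 34
Total burnt (originally-T cells now '.'): 23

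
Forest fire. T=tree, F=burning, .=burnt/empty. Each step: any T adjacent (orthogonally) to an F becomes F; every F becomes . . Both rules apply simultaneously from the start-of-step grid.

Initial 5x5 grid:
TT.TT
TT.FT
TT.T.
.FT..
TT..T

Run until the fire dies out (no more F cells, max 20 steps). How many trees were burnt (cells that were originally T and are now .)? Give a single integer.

Answer: 13

Derivation:
Step 1: +6 fires, +2 burnt (F count now 6)
Step 2: +4 fires, +6 burnt (F count now 4)
Step 3: +2 fires, +4 burnt (F count now 2)
Step 4: +1 fires, +2 burnt (F count now 1)
Step 5: +0 fires, +1 burnt (F count now 0)
Fire out after step 5
Initially T: 14, now '.': 24
Total burnt (originally-T cells now '.'): 13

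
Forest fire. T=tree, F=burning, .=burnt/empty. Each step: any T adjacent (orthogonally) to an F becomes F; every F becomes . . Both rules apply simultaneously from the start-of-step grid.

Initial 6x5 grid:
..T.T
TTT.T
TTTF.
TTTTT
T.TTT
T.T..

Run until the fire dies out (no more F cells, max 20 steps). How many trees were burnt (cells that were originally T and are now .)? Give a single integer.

Step 1: +2 fires, +1 burnt (F count now 2)
Step 2: +5 fires, +2 burnt (F count now 5)
Step 3: +6 fires, +5 burnt (F count now 6)
Step 4: +3 fires, +6 burnt (F count now 3)
Step 5: +1 fires, +3 burnt (F count now 1)
Step 6: +1 fires, +1 burnt (F count now 1)
Step 7: +0 fires, +1 burnt (F count now 0)
Fire out after step 7
Initially T: 20, now '.': 28
Total burnt (originally-T cells now '.'): 18

Answer: 18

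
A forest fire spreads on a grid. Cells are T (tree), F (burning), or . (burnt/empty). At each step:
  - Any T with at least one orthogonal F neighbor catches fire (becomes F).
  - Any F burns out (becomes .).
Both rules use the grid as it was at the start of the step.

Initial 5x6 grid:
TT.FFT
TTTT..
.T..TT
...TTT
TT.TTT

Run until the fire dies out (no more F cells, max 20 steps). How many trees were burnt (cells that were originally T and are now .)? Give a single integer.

Answer: 8

Derivation:
Step 1: +2 fires, +2 burnt (F count now 2)
Step 2: +1 fires, +2 burnt (F count now 1)
Step 3: +1 fires, +1 burnt (F count now 1)
Step 4: +3 fires, +1 burnt (F count now 3)
Step 5: +1 fires, +3 burnt (F count now 1)
Step 6: +0 fires, +1 burnt (F count now 0)
Fire out after step 6
Initially T: 18, now '.': 20
Total burnt (originally-T cells now '.'): 8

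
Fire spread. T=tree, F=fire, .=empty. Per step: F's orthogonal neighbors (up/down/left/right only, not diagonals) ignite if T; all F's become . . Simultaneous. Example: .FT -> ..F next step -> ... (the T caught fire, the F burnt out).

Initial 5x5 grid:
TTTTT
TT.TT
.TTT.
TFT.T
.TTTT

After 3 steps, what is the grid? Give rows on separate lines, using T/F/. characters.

Step 1: 4 trees catch fire, 1 burn out
  TTTTT
  TT.TT
  .FTT.
  F.F.T
  .FTTT
Step 2: 3 trees catch fire, 4 burn out
  TTTTT
  TF.TT
  ..FT.
  ....T
  ..FTT
Step 3: 4 trees catch fire, 3 burn out
  TFTTT
  F..TT
  ...F.
  ....T
  ...FT

TFTTT
F..TT
...F.
....T
...FT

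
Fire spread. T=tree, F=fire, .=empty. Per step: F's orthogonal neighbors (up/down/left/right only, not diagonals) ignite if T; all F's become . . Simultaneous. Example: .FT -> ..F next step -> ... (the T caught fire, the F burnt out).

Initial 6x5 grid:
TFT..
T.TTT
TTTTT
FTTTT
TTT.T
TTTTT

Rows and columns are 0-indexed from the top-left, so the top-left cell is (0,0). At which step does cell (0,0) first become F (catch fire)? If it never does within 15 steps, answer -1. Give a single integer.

Step 1: cell (0,0)='F' (+5 fires, +2 burnt)
  -> target ignites at step 1
Step 2: cell (0,0)='.' (+6 fires, +5 burnt)
Step 3: cell (0,0)='.' (+5 fires, +6 burnt)
Step 4: cell (0,0)='.' (+4 fires, +5 burnt)
Step 5: cell (0,0)='.' (+3 fires, +4 burnt)
Step 6: cell (0,0)='.' (+1 fires, +3 burnt)
Step 7: cell (0,0)='.' (+0 fires, +1 burnt)
  fire out at step 7

1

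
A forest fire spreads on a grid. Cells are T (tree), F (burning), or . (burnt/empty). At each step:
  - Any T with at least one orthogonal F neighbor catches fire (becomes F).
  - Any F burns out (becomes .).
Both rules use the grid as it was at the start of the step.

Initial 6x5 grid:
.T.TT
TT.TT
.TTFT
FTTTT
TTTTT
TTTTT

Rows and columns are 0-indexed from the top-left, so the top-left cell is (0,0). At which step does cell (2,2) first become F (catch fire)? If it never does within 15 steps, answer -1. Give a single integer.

Step 1: cell (2,2)='F' (+6 fires, +2 burnt)
  -> target ignites at step 1
Step 2: cell (2,2)='.' (+8 fires, +6 burnt)
Step 3: cell (2,2)='.' (+6 fires, +8 burnt)
Step 4: cell (2,2)='.' (+4 fires, +6 burnt)
Step 5: cell (2,2)='.' (+0 fires, +4 burnt)
  fire out at step 5

1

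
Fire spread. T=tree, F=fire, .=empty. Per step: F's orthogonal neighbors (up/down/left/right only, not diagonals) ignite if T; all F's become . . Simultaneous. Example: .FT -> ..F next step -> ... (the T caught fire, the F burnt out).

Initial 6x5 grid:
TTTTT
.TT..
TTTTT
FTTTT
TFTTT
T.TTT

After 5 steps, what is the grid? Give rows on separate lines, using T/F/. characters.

Step 1: 4 trees catch fire, 2 burn out
  TTTTT
  .TT..
  FTTTT
  .FTTT
  F.FTT
  T.TTT
Step 2: 5 trees catch fire, 4 burn out
  TTTTT
  .TT..
  .FTTT
  ..FTT
  ...FT
  F.FTT
Step 3: 5 trees catch fire, 5 burn out
  TTTTT
  .FT..
  ..FTT
  ...FT
  ....F
  ...FT
Step 4: 5 trees catch fire, 5 burn out
  TFTTT
  ..F..
  ...FT
  ....F
  .....
  ....F
Step 5: 3 trees catch fire, 5 burn out
  F.FTT
  .....
  ....F
  .....
  .....
  .....

F.FTT
.....
....F
.....
.....
.....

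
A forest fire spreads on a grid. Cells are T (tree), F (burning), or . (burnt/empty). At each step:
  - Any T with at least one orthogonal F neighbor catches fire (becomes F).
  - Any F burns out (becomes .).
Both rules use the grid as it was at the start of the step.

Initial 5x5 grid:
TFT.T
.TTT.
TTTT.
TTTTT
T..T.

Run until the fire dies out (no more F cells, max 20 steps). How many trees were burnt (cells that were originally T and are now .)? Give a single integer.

Answer: 16

Derivation:
Step 1: +3 fires, +1 burnt (F count now 3)
Step 2: +2 fires, +3 burnt (F count now 2)
Step 3: +4 fires, +2 burnt (F count now 4)
Step 4: +3 fires, +4 burnt (F count now 3)
Step 5: +2 fires, +3 burnt (F count now 2)
Step 6: +2 fires, +2 burnt (F count now 2)
Step 7: +0 fires, +2 burnt (F count now 0)
Fire out after step 7
Initially T: 17, now '.': 24
Total burnt (originally-T cells now '.'): 16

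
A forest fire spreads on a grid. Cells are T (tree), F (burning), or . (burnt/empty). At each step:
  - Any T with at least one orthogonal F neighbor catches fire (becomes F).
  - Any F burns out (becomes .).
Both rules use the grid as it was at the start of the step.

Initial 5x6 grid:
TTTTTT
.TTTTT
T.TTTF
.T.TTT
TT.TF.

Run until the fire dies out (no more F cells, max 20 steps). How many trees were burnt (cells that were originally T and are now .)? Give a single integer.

Answer: 18

Derivation:
Step 1: +5 fires, +2 burnt (F count now 5)
Step 2: +4 fires, +5 burnt (F count now 4)
Step 3: +3 fires, +4 burnt (F count now 3)
Step 4: +2 fires, +3 burnt (F count now 2)
Step 5: +2 fires, +2 burnt (F count now 2)
Step 6: +1 fires, +2 burnt (F count now 1)
Step 7: +1 fires, +1 burnt (F count now 1)
Step 8: +0 fires, +1 burnt (F count now 0)
Fire out after step 8
Initially T: 22, now '.': 26
Total burnt (originally-T cells now '.'): 18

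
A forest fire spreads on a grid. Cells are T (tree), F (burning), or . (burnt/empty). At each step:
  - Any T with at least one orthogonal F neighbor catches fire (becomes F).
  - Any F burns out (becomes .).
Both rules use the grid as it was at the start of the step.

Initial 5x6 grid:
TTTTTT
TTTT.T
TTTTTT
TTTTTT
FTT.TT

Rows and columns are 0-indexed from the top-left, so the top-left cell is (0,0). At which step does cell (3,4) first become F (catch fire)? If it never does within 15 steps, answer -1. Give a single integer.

Step 1: cell (3,4)='T' (+2 fires, +1 burnt)
Step 2: cell (3,4)='T' (+3 fires, +2 burnt)
Step 3: cell (3,4)='T' (+3 fires, +3 burnt)
Step 4: cell (3,4)='T' (+4 fires, +3 burnt)
Step 5: cell (3,4)='F' (+4 fires, +4 burnt)
  -> target ignites at step 5
Step 6: cell (3,4)='.' (+5 fires, +4 burnt)
Step 7: cell (3,4)='.' (+3 fires, +5 burnt)
Step 8: cell (3,4)='.' (+2 fires, +3 burnt)
Step 9: cell (3,4)='.' (+1 fires, +2 burnt)
Step 10: cell (3,4)='.' (+0 fires, +1 burnt)
  fire out at step 10

5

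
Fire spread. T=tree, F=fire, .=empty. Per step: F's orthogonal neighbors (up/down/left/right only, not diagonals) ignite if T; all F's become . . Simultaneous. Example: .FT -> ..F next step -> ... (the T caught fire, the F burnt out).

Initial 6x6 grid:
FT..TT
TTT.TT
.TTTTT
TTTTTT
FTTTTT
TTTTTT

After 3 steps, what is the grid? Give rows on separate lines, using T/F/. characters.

Step 1: 5 trees catch fire, 2 burn out
  .F..TT
  FTT.TT
  .TTTTT
  FTTTTT
  .FTTTT
  FTTTTT
Step 2: 4 trees catch fire, 5 burn out
  ....TT
  .FT.TT
  .TTTTT
  .FTTTT
  ..FTTT
  .FTTTT
Step 3: 5 trees catch fire, 4 burn out
  ....TT
  ..F.TT
  .FTTTT
  ..FTTT
  ...FTT
  ..FTTT

....TT
..F.TT
.FTTTT
..FTTT
...FTT
..FTTT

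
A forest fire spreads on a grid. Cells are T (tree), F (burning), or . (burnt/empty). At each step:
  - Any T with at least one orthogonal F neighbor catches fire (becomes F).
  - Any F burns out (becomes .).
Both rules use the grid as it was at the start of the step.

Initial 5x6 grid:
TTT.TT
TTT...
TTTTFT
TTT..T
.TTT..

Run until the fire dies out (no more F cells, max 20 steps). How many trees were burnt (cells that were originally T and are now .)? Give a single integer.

Step 1: +2 fires, +1 burnt (F count now 2)
Step 2: +2 fires, +2 burnt (F count now 2)
Step 3: +3 fires, +2 burnt (F count now 3)
Step 4: +5 fires, +3 burnt (F count now 5)
Step 5: +5 fires, +5 burnt (F count now 5)
Step 6: +1 fires, +5 burnt (F count now 1)
Step 7: +0 fires, +1 burnt (F count now 0)
Fire out after step 7
Initially T: 20, now '.': 28
Total burnt (originally-T cells now '.'): 18

Answer: 18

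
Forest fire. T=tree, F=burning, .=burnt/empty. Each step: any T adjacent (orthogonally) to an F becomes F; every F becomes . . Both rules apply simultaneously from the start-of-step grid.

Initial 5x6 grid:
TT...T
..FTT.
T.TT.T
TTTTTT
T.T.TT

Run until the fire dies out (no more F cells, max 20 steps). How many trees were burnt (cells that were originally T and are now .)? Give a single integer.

Step 1: +2 fires, +1 burnt (F count now 2)
Step 2: +3 fires, +2 burnt (F count now 3)
Step 3: +3 fires, +3 burnt (F count now 3)
Step 4: +2 fires, +3 burnt (F count now 2)
Step 5: +4 fires, +2 burnt (F count now 4)
Step 6: +2 fires, +4 burnt (F count now 2)
Step 7: +0 fires, +2 burnt (F count now 0)
Fire out after step 7
Initially T: 19, now '.': 27
Total burnt (originally-T cells now '.'): 16

Answer: 16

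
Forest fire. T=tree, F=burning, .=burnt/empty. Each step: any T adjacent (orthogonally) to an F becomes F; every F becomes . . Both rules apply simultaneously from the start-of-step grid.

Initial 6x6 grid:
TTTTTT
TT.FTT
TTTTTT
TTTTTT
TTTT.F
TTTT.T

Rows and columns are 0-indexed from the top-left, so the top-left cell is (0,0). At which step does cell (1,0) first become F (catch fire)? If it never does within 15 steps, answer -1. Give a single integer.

Step 1: cell (1,0)='T' (+5 fires, +2 burnt)
Step 2: cell (1,0)='T' (+8 fires, +5 burnt)
Step 3: cell (1,0)='T' (+5 fires, +8 burnt)
Step 4: cell (1,0)='T' (+6 fires, +5 burnt)
Step 5: cell (1,0)='F' (+4 fires, +6 burnt)
  -> target ignites at step 5
Step 6: cell (1,0)='.' (+2 fires, +4 burnt)
Step 7: cell (1,0)='.' (+1 fires, +2 burnt)
Step 8: cell (1,0)='.' (+0 fires, +1 burnt)
  fire out at step 8

5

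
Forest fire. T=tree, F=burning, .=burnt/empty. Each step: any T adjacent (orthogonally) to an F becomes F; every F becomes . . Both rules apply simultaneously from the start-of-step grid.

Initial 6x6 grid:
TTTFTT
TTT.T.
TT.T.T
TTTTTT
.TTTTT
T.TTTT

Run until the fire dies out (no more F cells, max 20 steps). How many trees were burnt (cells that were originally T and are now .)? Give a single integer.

Step 1: +2 fires, +1 burnt (F count now 2)
Step 2: +4 fires, +2 burnt (F count now 4)
Step 3: +2 fires, +4 burnt (F count now 2)
Step 4: +2 fires, +2 burnt (F count now 2)
Step 5: +2 fires, +2 burnt (F count now 2)
Step 6: +3 fires, +2 burnt (F count now 3)
Step 7: +2 fires, +3 burnt (F count now 2)
Step 8: +4 fires, +2 burnt (F count now 4)
Step 9: +3 fires, +4 burnt (F count now 3)
Step 10: +3 fires, +3 burnt (F count now 3)
Step 11: +1 fires, +3 burnt (F count now 1)
Step 12: +0 fires, +1 burnt (F count now 0)
Fire out after step 12
Initially T: 29, now '.': 35
Total burnt (originally-T cells now '.'): 28

Answer: 28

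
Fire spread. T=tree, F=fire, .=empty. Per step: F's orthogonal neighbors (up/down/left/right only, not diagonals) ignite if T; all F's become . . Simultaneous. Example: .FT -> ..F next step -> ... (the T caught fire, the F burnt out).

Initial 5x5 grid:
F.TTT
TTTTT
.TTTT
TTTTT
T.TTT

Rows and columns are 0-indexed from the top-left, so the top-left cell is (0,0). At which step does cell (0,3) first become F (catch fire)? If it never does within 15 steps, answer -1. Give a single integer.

Step 1: cell (0,3)='T' (+1 fires, +1 burnt)
Step 2: cell (0,3)='T' (+1 fires, +1 burnt)
Step 3: cell (0,3)='T' (+2 fires, +1 burnt)
Step 4: cell (0,3)='T' (+4 fires, +2 burnt)
Step 5: cell (0,3)='F' (+5 fires, +4 burnt)
  -> target ignites at step 5
Step 6: cell (0,3)='.' (+5 fires, +5 burnt)
Step 7: cell (0,3)='.' (+2 fires, +5 burnt)
Step 8: cell (0,3)='.' (+1 fires, +2 burnt)
Step 9: cell (0,3)='.' (+0 fires, +1 burnt)
  fire out at step 9

5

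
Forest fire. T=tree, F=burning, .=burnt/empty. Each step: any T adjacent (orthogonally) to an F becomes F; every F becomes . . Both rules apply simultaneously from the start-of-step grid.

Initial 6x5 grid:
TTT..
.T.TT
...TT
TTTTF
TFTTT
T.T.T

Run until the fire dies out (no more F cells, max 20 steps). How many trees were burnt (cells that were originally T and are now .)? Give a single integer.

Step 1: +6 fires, +2 burnt (F count now 6)
Step 2: +8 fires, +6 burnt (F count now 8)
Step 3: +1 fires, +8 burnt (F count now 1)
Step 4: +0 fires, +1 burnt (F count now 0)
Fire out after step 4
Initially T: 19, now '.': 26
Total burnt (originally-T cells now '.'): 15

Answer: 15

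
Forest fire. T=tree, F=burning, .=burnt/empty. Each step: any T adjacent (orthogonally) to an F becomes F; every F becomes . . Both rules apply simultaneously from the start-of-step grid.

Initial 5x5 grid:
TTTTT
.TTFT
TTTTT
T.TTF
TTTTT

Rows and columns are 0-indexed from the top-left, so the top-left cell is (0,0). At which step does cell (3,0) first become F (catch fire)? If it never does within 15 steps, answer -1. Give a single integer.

Step 1: cell (3,0)='T' (+7 fires, +2 burnt)
Step 2: cell (3,0)='T' (+6 fires, +7 burnt)
Step 3: cell (3,0)='T' (+3 fires, +6 burnt)
Step 4: cell (3,0)='T' (+3 fires, +3 burnt)
Step 5: cell (3,0)='F' (+2 fires, +3 burnt)
  -> target ignites at step 5
Step 6: cell (3,0)='.' (+0 fires, +2 burnt)
  fire out at step 6

5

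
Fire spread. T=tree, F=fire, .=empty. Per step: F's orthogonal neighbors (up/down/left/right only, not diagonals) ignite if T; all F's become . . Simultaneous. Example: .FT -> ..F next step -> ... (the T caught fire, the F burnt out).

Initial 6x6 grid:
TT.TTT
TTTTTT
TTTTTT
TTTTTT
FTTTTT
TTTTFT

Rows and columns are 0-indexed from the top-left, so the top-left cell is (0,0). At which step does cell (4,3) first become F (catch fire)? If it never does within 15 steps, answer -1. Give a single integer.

Step 1: cell (4,3)='T' (+6 fires, +2 burnt)
Step 2: cell (4,3)='F' (+8 fires, +6 burnt)
  -> target ignites at step 2
Step 3: cell (4,3)='.' (+6 fires, +8 burnt)
Step 4: cell (4,3)='.' (+6 fires, +6 burnt)
Step 5: cell (4,3)='.' (+5 fires, +6 burnt)
Step 6: cell (4,3)='.' (+2 fires, +5 burnt)
Step 7: cell (4,3)='.' (+0 fires, +2 burnt)
  fire out at step 7

2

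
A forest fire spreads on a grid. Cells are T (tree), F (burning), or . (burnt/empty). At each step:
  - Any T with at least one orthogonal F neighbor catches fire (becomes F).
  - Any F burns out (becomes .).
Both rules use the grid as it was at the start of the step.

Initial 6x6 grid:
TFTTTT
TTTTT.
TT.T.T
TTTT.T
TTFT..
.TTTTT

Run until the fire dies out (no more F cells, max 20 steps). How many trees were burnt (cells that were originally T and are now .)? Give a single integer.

Answer: 25

Derivation:
Step 1: +7 fires, +2 burnt (F count now 7)
Step 2: +9 fires, +7 burnt (F count now 9)
Step 3: +6 fires, +9 burnt (F count now 6)
Step 4: +3 fires, +6 burnt (F count now 3)
Step 5: +0 fires, +3 burnt (F count now 0)
Fire out after step 5
Initially T: 27, now '.': 34
Total burnt (originally-T cells now '.'): 25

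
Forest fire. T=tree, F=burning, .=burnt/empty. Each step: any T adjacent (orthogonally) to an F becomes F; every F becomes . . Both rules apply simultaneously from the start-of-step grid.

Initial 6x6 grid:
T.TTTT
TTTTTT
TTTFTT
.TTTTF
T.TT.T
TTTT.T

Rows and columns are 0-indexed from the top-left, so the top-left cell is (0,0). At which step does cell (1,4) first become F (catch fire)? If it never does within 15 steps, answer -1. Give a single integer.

Step 1: cell (1,4)='T' (+7 fires, +2 burnt)
Step 2: cell (1,4)='F' (+8 fires, +7 burnt)
  -> target ignites at step 2
Step 3: cell (1,4)='.' (+8 fires, +8 burnt)
Step 4: cell (1,4)='.' (+2 fires, +8 burnt)
Step 5: cell (1,4)='.' (+2 fires, +2 burnt)
Step 6: cell (1,4)='.' (+1 fires, +2 burnt)
Step 7: cell (1,4)='.' (+1 fires, +1 burnt)
Step 8: cell (1,4)='.' (+0 fires, +1 burnt)
  fire out at step 8

2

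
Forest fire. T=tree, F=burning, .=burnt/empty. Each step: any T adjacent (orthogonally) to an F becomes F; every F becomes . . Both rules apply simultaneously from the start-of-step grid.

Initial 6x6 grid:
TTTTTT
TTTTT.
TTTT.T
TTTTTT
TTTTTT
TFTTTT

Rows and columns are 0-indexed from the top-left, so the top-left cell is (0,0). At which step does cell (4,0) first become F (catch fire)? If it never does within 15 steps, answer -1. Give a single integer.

Step 1: cell (4,0)='T' (+3 fires, +1 burnt)
Step 2: cell (4,0)='F' (+4 fires, +3 burnt)
  -> target ignites at step 2
Step 3: cell (4,0)='.' (+5 fires, +4 burnt)
Step 4: cell (4,0)='.' (+6 fires, +5 burnt)
Step 5: cell (4,0)='.' (+6 fires, +6 burnt)
Step 6: cell (4,0)='.' (+4 fires, +6 burnt)
Step 7: cell (4,0)='.' (+3 fires, +4 burnt)
Step 8: cell (4,0)='.' (+1 fires, +3 burnt)
Step 9: cell (4,0)='.' (+1 fires, +1 burnt)
Step 10: cell (4,0)='.' (+0 fires, +1 burnt)
  fire out at step 10

2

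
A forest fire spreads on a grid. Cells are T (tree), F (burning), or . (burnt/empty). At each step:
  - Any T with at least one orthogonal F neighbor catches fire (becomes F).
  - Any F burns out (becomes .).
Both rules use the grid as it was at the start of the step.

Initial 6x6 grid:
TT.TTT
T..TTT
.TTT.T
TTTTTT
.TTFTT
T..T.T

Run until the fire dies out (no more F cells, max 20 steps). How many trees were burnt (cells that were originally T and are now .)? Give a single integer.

Answer: 22

Derivation:
Step 1: +4 fires, +1 burnt (F count now 4)
Step 2: +5 fires, +4 burnt (F count now 5)
Step 3: +5 fires, +5 burnt (F count now 5)
Step 4: +5 fires, +5 burnt (F count now 5)
Step 5: +2 fires, +5 burnt (F count now 2)
Step 6: +1 fires, +2 burnt (F count now 1)
Step 7: +0 fires, +1 burnt (F count now 0)
Fire out after step 7
Initially T: 26, now '.': 32
Total burnt (originally-T cells now '.'): 22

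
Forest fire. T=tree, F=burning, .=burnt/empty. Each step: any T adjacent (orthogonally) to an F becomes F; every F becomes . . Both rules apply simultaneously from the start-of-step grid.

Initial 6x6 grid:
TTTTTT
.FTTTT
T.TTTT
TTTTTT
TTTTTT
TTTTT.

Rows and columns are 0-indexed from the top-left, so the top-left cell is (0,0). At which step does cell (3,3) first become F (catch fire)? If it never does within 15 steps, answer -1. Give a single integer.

Step 1: cell (3,3)='T' (+2 fires, +1 burnt)
Step 2: cell (3,3)='T' (+4 fires, +2 burnt)
Step 3: cell (3,3)='T' (+4 fires, +4 burnt)
Step 4: cell (3,3)='F' (+6 fires, +4 burnt)
  -> target ignites at step 4
Step 5: cell (3,3)='.' (+7 fires, +6 burnt)
Step 6: cell (3,3)='.' (+6 fires, +7 burnt)
Step 7: cell (3,3)='.' (+3 fires, +6 burnt)
Step 8: cell (3,3)='.' (+0 fires, +3 burnt)
  fire out at step 8

4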